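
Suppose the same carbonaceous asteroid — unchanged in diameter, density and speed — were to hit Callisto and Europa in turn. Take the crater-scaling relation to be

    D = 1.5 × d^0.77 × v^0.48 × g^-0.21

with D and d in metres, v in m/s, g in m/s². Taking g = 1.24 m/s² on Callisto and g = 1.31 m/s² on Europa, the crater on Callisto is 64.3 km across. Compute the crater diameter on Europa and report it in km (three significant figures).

D ≈ 63.6 km

All impactor-dependent factors cancel in the ratio, leaving D_Europa/D_Callisto = (g_Europa/g_Callisto)^-0.21.
(1.31/1.24)^-0.21 = 1.056^-0.21 = 0.9886
D_Europa = 0.9886 × 64.3 km = 63.6 km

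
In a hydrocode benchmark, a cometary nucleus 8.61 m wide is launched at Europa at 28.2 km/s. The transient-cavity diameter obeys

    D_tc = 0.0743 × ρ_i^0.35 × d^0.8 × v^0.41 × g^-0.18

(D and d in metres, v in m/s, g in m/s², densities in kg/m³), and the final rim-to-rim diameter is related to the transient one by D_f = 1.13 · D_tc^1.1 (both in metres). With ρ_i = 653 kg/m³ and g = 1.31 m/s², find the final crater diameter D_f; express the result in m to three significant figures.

v = 28200 m/s.
ρ_i^0.35 = 653^0.35 = 9.665
d^0.8 = 8.61^0.8 = 5.598
v^0.41 = 28200^0.41 = 66.77
g^-0.18 = 1.31^-0.18 = 0.9526
D_tc = 0.0743 × 9.665 × 5.598 × 66.77 × 0.9526 = 255.7 m
D_f = 1.13 × (255.7)^1.1 = 503.0 m

D_f ≈ 503 m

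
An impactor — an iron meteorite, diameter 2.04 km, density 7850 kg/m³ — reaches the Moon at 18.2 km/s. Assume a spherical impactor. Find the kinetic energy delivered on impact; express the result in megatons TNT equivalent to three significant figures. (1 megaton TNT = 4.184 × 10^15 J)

E ≈ 1.38 × 10^6 Mt TNT

d = 2040 m; v = 18200 m/s.
Mass m = (π/6) ρ d³ = (π/6) × 7850 × (2040)³ = 3.489 × 10^13 kg
E = ½ m v² = 0.5 × 3.489 × 10^13 × (18200)² = 5.778 × 10^21 J
   = 5.778 × 10^21 / 4.184×10^15 = 1.381 × 10^6 Mt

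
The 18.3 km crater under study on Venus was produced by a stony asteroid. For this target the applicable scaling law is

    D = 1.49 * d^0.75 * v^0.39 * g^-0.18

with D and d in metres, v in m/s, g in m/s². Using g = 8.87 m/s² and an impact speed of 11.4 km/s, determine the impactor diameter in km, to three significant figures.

d ≈ 3.72 km

Rearranging for d: d = [D / (1.49 · 11400^0.39 · 8.87^-0.18)]^(1/0.75).
D = 18300 m.
11400^0.39 = 38.21
8.87^-0.18 = 0.6751
Denominator = 1.49 × 38.21 × 0.6751 = 38.44
D / 38.44 = 18300 / 38.44 = 476.1
d = 476.1^(1/0.75) = 476.1^1.3333 = 3717 m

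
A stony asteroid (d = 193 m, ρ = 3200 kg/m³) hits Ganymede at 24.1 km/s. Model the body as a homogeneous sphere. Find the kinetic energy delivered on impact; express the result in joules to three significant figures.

E ≈ 3.50 × 10^18 J

v = 24100 m/s.
Mass m = (π/6) ρ d³ = (π/6) × 3200 × (193)³ = 1.205 × 10^10 kg
E = ½ m v² = 0.5 × 1.205 × 10^10 × (24100)² = 3.499 × 10^18 J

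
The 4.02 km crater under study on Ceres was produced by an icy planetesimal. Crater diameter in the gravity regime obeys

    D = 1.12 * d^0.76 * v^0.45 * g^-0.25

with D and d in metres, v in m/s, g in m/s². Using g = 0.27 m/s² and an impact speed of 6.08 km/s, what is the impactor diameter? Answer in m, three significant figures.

Rearranging for d: d = [D / (1.12 · 6080^0.45 · 0.27^-0.25)]^(1/0.76).
D = 4020 m.
6080^0.45 = 50.44
0.27^-0.25 = 1.387
Denominator = 1.12 × 50.44 × 1.387 = 78.36
D / 78.36 = 4020 / 78.36 = 51.30
d = 51.30^(1/0.76) = 51.30^1.3158 = 177.9 m

d ≈ 178 m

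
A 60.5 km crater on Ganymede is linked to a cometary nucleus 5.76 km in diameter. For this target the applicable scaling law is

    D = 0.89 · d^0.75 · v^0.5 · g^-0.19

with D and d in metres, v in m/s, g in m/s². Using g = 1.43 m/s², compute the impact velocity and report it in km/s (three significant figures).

Rearranging for v: v = [D / (0.89 · 5760^0.75 · 1.43^-0.19)]^(1/0.5).
D = 60500 m.
5760^0.75 = 661.2
1.43^-0.19 = 0.9343
Denominator = 0.89 × 661.2 × 0.9343 = 549.8
D / 549.8 = 60500 / 549.8 = 110.0
v = 110.0^(1/0.5) = 110.0^2 = 12100 m/s

v ≈ 12.1 km/s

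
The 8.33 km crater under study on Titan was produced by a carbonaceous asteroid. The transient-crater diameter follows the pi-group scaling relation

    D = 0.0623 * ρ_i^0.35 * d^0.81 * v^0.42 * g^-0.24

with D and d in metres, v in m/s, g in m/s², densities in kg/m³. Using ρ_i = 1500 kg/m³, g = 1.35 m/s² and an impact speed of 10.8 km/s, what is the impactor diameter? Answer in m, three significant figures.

Rearranging for d: d = [D / (0.0623 · 1500^0.35 · 10800^0.42 · 1.35^-0.24)]^(1/0.81).
D = 8330 m.
1500^0.35 = 12.93
10800^0.42 = 49.44
1.35^-0.24 = 0.9305
Denominator = 0.0623 × 12.93 × 49.44 × 0.9305 = 37.06
D / 37.06 = 8330 / 37.06 = 224.8
d = 224.8^(1/0.81) = 224.8^1.2346 = 800.8 m

d ≈ 801 m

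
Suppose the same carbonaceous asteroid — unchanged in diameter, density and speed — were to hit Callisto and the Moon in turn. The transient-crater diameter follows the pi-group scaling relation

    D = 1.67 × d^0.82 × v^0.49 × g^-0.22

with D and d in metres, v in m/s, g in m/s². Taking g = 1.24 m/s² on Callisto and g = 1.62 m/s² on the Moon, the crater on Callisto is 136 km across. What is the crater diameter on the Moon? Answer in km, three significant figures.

All impactor-dependent factors cancel in the ratio, leaving D_Moon/D_Callisto = (g_Moon/g_Callisto)^-0.22.
(1.62/1.24)^-0.22 = 1.306^-0.22 = 0.9430
D_Moon = 0.9430 × 136 km = 128 km

D ≈ 128 km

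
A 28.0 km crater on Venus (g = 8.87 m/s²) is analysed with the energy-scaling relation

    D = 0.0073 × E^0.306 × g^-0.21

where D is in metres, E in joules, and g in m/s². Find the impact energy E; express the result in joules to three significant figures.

E ≈ 1.47 × 10^22 J

Rearranging: E = [D / (0.0073 · g^-0.21)]^(1/0.306).
D = 28000 m.
g^-0.21 = 8.87^-0.21 = 0.6323
D / (0.0073 × 0.6323) = 28000 / (4.616 × 10^-3) = 6.066 × 10^6
E = (6.066 × 10^6)^3.268 = 1.467 × 10^22 J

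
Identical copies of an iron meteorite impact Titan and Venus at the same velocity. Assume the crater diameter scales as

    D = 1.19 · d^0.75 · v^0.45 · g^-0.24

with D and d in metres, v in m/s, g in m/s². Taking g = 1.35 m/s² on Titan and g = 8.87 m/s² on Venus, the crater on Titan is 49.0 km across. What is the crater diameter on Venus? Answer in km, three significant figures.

D ≈ 31.2 km

All impactor-dependent factors cancel in the ratio, leaving D_Venus/D_Titan = (g_Venus/g_Titan)^-0.24.
(8.87/1.35)^-0.24 = 6.570^-0.24 = 0.6365
D_Venus = 0.6365 × 49.0 km = 31.2 km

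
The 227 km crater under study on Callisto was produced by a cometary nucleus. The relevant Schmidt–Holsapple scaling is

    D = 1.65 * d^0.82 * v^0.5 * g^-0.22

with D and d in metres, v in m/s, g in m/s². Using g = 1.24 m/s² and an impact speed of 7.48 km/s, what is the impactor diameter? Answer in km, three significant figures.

d ≈ 8.50 km

Rearranging for d: d = [D / (1.65 · 7480^0.5 · 1.24^-0.22)]^(1/0.82).
D = 227000 m.
7480^0.5 = 86.49
1.24^-0.22 = 0.9538
Denominator = 1.65 × 86.49 × 0.9538 = 136.1
D / 136.1 = 227000 / 136.1 = 1668
d = 1668^(1/0.82) = 1668^1.2195 = 8501 m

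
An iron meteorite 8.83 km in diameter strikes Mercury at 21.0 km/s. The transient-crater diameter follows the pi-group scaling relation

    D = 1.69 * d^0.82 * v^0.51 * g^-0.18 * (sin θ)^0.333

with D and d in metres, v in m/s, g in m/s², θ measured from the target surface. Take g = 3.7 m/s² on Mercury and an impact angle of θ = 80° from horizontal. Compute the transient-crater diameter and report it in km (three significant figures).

D ≈ 366 km

In SI units: d = 8830 m, v = 21000 m/s.
d^0.82 = 8830^0.82 = 1721
v^0.51 = 21000^0.51 = 160.1
g^-0.18 = 3.7^-0.18 = 0.7902
(sin 80°)^0.333 = 0.9848^0.333 = 0.9949
D = 1.69 × 1721 × 160.1 × 0.7902 × 0.9949 = 3.661 × 10^5 m
   = 366.1 km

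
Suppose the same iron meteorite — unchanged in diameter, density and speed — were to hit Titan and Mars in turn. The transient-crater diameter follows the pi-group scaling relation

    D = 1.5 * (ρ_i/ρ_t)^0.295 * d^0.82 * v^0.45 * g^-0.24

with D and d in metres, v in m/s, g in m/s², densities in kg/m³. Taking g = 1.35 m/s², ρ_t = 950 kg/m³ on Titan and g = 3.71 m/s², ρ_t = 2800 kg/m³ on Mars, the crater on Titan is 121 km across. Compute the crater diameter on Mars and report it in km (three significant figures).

D ≈ 69.0 km

The impactor-only factors (d, v, ρ_i) cancel in the ratio, leaving D_Mars/D_Titan = (g_Mars/g_Titan)^-0.24 · (ρ_t,Titan/ρ_t,Mars)^0.295.
(3.71/1.35)^-0.24 = 2.748^-0.24 = 0.7846
(950/2800)^0.295 = 0.3393^0.295 = 0.7270
Ratio = 0.7846 × 0.7270 = 0.5704
D_Mars = 0.5704 × 121 km = 69.0 km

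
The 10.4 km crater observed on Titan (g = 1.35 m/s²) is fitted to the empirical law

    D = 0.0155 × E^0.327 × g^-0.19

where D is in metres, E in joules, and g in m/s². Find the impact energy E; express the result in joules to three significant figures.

Rearranging: E = [D / (0.0155 · g^-0.19)]^(1/0.327).
D = 10400 m.
g^-0.19 = 1.35^-0.19 = 0.9446
D / (0.0155 × 0.9446) = 10400 / (0.01464) = 7.104 × 10^5
E = (7.104 × 10^5)^3.0581 = 7.843 × 10^17 J

E ≈ 7.84 × 10^17 J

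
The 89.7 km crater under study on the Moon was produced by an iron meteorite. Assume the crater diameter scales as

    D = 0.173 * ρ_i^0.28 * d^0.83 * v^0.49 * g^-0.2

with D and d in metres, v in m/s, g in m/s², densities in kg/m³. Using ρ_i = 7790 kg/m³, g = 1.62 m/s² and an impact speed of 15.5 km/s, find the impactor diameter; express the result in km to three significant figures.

Rearranging for d: d = [D / (0.173 · 7790^0.28 · 15500^0.49 · 1.62^-0.2)]^(1/0.83).
D = 89700 m.
7790^0.28 = 12.29
15500^0.49 = 113.0
1.62^-0.2 = 0.9080
Denominator = 0.173 × 12.29 × 113.0 × 0.9080 = 218.2
D / 218.2 = 89700 / 218.2 = 411.1
d = 411.1^(1/0.83) = 411.1^1.2048 = 1410 m

d ≈ 1.41 km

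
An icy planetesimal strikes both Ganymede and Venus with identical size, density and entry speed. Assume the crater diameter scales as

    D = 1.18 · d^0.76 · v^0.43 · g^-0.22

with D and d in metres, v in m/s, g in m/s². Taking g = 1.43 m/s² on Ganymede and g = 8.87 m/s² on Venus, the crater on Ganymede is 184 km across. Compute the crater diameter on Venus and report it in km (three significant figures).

All impactor-dependent factors cancel in the ratio, leaving D_Venus/D_Ganymede = (g_Venus/g_Ganymede)^-0.22.
(8.87/1.43)^-0.22 = 6.203^-0.22 = 0.6693
D_Venus = 0.6693 × 184 km = 123 km

D ≈ 123 km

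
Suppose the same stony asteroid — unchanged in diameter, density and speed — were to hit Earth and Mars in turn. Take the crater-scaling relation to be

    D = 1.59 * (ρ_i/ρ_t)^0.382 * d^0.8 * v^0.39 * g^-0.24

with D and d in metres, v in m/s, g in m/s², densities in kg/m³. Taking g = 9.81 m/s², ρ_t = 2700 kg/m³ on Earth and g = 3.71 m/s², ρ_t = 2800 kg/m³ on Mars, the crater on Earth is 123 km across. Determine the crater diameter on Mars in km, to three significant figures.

D ≈ 153 km

The impactor-only factors (d, v, ρ_i) cancel in the ratio, leaving D_Mars/D_Earth = (g_Mars/g_Earth)^-0.24 · (ρ_t,Earth/ρ_t,Mars)^0.382.
(3.71/9.81)^-0.24 = 0.3782^-0.24 = 1.263
(2700/2800)^0.382 = 0.9643^0.382 = 0.9862
Ratio = 1.263 × 0.9862 = 1.246
D_Mars = 1.246 × 123 km = 153 km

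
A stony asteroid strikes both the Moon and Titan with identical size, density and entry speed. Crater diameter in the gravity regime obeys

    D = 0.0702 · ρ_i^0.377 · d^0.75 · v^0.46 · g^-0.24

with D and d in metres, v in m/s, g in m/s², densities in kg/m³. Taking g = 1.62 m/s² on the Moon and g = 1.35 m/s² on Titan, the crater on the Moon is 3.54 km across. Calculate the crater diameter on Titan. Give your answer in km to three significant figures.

All impactor-dependent factors cancel in the ratio, leaving D_Titan/D_Moon = (g_Titan/g_Moon)^-0.24.
(1.35/1.62)^-0.24 = 0.8333^-0.24 = 1.045
D_Titan = 1.045 × 3.54 km = 3.70 km

D ≈ 3.70 km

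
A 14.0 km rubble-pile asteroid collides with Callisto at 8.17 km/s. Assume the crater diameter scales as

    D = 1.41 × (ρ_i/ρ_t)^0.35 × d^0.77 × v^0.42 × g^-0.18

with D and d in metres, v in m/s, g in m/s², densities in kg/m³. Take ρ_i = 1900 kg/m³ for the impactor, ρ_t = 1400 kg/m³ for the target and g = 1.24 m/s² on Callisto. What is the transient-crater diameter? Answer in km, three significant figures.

In SI units: d = 14000 m, v = 8170 m/s.
(ρ_i/ρ_t)^0.35 = (1900/1400)^0.35 = 1.113
d^0.77 = 14000^0.77 = 1558
v^0.42 = 8170^0.42 = 43.97
g^-0.18 = 1.24^-0.18 = 0.9620
D = 1.41 × 1.113 × 1558 × 43.97 × 0.9620 = 1.034 × 10^5 m
   = 103.4 km

D ≈ 103 km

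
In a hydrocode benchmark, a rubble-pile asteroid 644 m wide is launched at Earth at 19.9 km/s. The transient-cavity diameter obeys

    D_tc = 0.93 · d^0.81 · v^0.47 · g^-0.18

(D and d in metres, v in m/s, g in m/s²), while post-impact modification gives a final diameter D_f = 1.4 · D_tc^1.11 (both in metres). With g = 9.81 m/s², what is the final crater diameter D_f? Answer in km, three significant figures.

D_f ≈ 48.0 km

v = 19900 m/s.
d^0.81 = 644^0.81 = 188.5
v^0.47 = 19900^0.47 = 104.8
g^-0.18 = 9.81^-0.18 = 0.6630
D_tc = 0.93 × 188.5 × 104.8 × 0.6630 = 12180 m
D_f = 1.4 × (12180)^1.11 = 47995 m
     = 48.00 km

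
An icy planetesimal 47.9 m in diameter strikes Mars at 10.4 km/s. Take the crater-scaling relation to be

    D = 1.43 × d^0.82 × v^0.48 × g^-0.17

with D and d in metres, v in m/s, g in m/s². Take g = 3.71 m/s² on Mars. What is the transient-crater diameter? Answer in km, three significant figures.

D ≈ 2.32 km

In SI units: v = 10400 m/s.
d^0.82 = 47.9^0.82 = 23.87
v^0.48 = 10400^0.48 = 84.76
g^-0.17 = 3.71^-0.17 = 0.8002
D = 1.43 × 23.87 × 84.76 × 0.8002 = 2315 m
   = 2.315 km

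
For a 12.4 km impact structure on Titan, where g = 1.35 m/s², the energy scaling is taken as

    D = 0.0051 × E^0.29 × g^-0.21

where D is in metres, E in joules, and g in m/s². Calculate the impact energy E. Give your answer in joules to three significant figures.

Rearranging: E = [D / (0.0051 · g^-0.21)]^(1/0.29).
D = 12400 m.
g^-0.21 = 1.35^-0.21 = 0.9389
D / (0.0051 × 0.9389) = 12400 / (4.788 × 10^-3) = 2.590 × 10^6
E = (2.590 × 10^6)^3.4483 = 1.303 × 10^22 J

E ≈ 1.30 × 10^22 J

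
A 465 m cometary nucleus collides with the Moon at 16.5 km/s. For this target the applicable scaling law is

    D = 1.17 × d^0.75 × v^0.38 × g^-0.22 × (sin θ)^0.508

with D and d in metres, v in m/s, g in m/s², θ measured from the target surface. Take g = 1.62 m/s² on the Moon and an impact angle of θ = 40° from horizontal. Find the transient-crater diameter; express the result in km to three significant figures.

In SI units: v = 16500 m/s.
d^0.75 = 465^0.75 = 100.1
v^0.38 = 16500^0.38 = 40.05
g^-0.22 = 1.62^-0.22 = 0.8993
(sin 40°)^0.508 = 0.6428^0.508 = 0.7989
D = 1.17 × 100.1 × 40.05 × 0.8993 × 0.7989 = 3370 m
   = 3.370 km

D ≈ 3.37 km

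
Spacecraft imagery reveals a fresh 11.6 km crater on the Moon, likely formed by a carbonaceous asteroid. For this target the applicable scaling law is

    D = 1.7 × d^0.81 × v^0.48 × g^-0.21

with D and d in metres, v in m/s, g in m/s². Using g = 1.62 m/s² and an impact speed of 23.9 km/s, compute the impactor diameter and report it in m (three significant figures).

d ≈ 156 m

Rearranging for d: d = [D / (1.7 · 23900^0.48 · 1.62^-0.21)]^(1/0.81).
D = 11600 m.
23900^0.48 = 126.4
1.62^-0.21 = 0.9037
Denominator = 1.7 × 126.4 × 0.9037 = 194.2
D / 194.2 = 11600 / 194.2 = 59.73
d = 59.73^(1/0.81) = 59.73^1.2346 = 155.9 m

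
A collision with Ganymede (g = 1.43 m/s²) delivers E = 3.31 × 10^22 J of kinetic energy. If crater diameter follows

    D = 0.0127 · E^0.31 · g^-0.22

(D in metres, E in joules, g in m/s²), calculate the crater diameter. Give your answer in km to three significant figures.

E^0.31 = (3.31 × 10^22)^0.31 = 9.575 × 10^6
g^-0.22 = 1.43^-0.22 = 0.9243
D = 0.0127 × 9.575 × 10^6 × 0.9243 = 1.124 × 10^5 m
   = 112.4 km

D ≈ 112 km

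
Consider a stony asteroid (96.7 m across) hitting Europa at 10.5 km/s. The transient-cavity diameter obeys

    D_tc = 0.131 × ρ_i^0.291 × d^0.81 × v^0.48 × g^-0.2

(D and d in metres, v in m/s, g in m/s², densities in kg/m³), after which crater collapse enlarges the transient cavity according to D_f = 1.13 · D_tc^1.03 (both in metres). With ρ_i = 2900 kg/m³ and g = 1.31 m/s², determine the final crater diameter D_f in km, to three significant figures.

v = 10500 m/s.
ρ_i^0.291 = 2900^0.291 = 10.18
d^0.81 = 96.7^0.81 = 40.57
v^0.48 = 10500^0.48 = 85.15
g^-0.2 = 1.31^-0.2 = 0.9474
D_tc = 0.131 × 10.18 × 40.57 × 85.15 × 0.9474 = 4365 m
D_f = 1.13 × (4365)^1.03 = 6343 m
     = 6.343 km

D_f ≈ 6.34 km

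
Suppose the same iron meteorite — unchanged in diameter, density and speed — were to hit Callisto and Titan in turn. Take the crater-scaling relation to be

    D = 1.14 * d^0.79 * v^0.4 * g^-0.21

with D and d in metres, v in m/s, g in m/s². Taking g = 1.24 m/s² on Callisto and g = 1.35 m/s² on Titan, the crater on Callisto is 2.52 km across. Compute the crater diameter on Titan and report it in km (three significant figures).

D ≈ 2.48 km

All impactor-dependent factors cancel in the ratio, leaving D_Titan/D_Callisto = (g_Titan/g_Callisto)^-0.21.
(1.35/1.24)^-0.21 = 1.089^-0.21 = 0.9823
D_Titan = 0.9823 × 2.52 km = 2.48 km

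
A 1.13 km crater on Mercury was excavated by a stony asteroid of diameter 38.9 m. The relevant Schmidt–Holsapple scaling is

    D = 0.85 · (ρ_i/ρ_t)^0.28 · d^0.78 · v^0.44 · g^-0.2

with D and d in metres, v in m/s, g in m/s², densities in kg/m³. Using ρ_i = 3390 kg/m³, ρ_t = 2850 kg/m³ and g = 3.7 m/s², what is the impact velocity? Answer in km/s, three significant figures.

v ≈ 31.0 km/s

Rearranging for v: v = [D / (0.85 · (3390/2850)^0.28 · 38.9^0.78 · 3.7^-0.2)]^(1/0.44).
D = 1130 m.
(3390/2850)^0.28 = 1.050
38.9^0.78 = 17.38
3.7^-0.2 = 0.7698
Denominator = 0.85 × 1.050 × 17.38 × 0.7698 = 11.94
D / 11.94 = 1130 / 11.94 = 94.64
v = 94.64^(1/0.44) = 94.64^2.2727 = 30976 m/s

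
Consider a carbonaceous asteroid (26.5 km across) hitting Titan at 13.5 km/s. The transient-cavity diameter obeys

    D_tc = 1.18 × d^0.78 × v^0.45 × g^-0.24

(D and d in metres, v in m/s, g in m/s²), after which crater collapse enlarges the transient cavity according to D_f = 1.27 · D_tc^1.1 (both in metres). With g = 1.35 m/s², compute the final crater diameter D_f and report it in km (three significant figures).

D_f ≈ 973 km

In SI: d = 26500 m, v = 13500 m/s.
d^0.78 = 26500^0.78 = 2819
v^0.45 = 13500^0.45 = 72.22
g^-0.24 = 1.35^-0.24 = 0.9305
D_tc = 1.18 × 2819 × 72.22 × 0.9305 = 2.235 × 10^5 m
D_f = 1.27 × (2.235 × 10^5)^1.1 = 9.728 × 10^5 m
     = 972.8 km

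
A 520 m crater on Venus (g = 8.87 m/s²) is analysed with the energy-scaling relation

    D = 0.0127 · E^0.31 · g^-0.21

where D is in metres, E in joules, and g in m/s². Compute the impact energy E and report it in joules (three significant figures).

E ≈ 3.31 × 10^15 J

Rearranging: E = [D / (0.0127 · g^-0.21)]^(1/0.31).
g^-0.21 = 8.87^-0.21 = 0.6323
D / (0.0127 × 0.6323) = 520 / (8.030 × 10^-3) = 6.476 × 10^4
E = (6.476 × 10^4)^3.2258 = 3.314 × 10^15 J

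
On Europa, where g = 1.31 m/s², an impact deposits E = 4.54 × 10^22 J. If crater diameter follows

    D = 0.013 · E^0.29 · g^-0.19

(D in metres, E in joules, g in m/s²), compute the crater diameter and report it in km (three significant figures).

E^0.29 = (4.54 × 10^22)^0.29 = 3.720 × 10^6
g^-0.19 = 1.31^-0.19 = 0.9500
D = 0.013 × 3.720 × 10^6 × 0.9500 = 45942 m
   = 45.94 km

D ≈ 45.9 km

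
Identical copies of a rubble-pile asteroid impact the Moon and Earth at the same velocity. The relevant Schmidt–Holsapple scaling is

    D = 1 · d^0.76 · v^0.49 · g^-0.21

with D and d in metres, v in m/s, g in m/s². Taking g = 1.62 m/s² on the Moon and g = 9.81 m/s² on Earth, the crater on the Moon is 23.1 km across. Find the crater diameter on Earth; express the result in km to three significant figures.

All impactor-dependent factors cancel in the ratio, leaving D_Earth/D_Moon = (g_Earth/g_Moon)^-0.21.
(9.81/1.62)^-0.21 = 6.056^-0.21 = 0.6851
D_Earth = 0.6851 × 23.1 km = 15.8 km

D ≈ 15.8 km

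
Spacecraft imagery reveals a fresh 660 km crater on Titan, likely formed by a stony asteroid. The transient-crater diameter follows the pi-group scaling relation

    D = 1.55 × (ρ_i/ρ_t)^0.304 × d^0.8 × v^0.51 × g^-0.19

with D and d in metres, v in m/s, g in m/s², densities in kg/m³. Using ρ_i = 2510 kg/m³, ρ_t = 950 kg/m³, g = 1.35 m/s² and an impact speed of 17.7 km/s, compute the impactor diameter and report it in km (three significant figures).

Rearranging for d: d = [D / (1.55 · (2510/950)^0.304 · 17700^0.51 · 1.35^-0.19)]^(1/0.8).
D = 660000 m.
(2510/950)^0.304 = 1.344
17700^0.51 = 146.7
1.35^-0.19 = 0.9446
Denominator = 1.55 × 1.344 × 146.7 × 0.9446 = 288.7
D / 288.7 = 660000 / 288.7 = 2286
d = 2286^(1/0.8) = 2286^1.25 = 15807 m

d ≈ 15.8 km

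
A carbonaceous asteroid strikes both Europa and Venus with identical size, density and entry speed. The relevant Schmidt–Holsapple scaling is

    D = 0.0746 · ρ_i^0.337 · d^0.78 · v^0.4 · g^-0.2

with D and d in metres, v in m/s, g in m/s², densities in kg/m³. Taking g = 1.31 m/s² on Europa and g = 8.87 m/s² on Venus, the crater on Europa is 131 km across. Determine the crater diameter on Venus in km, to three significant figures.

All impactor-dependent factors cancel in the ratio, leaving D_Venus/D_Europa = (g_Venus/g_Europa)^-0.2.
(8.87/1.31)^-0.2 = 6.771^-0.2 = 0.6821
D_Venus = 0.6821 × 131 km = 89.4 km

D ≈ 89.4 km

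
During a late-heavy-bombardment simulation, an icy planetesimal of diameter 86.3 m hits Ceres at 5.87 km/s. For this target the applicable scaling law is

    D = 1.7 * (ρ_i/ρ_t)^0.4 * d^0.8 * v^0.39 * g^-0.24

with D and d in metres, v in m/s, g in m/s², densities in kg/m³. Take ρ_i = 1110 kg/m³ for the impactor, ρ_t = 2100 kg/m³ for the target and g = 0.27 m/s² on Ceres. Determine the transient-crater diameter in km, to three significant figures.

In SI units: v = 5870 m/s.
(ρ_i/ρ_t)^0.4 = (1110/2100)^0.4 = 0.7749
d^0.8 = 86.3^0.8 = 35.38
v^0.39 = 5870^0.39 = 29.50
g^-0.24 = 0.27^-0.24 = 1.369
D = 1.7 × 0.7749 × 35.38 × 29.50 × 1.369 = 1882 m
   = 1.882 km

D ≈ 1.88 km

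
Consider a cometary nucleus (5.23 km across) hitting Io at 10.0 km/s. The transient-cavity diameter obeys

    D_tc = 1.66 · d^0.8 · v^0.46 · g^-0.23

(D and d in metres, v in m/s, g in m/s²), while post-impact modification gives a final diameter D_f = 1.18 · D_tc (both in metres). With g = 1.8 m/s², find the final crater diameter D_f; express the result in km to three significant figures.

In SI: d = 5230 m, v = 10000 m/s.
d^0.8 = 5230^0.8 = 943.6
v^0.46 = 10000^0.46 = 69.18
g^-0.23 = 1.8^-0.23 = 0.8735
D_tc = 1.66 × 943.6 × 69.18 × 0.8735 = 94650 m
D_f = 1.18 × 94650 = 1.117 × 10^5 m
     = 111.7 km

D_f ≈ 112 km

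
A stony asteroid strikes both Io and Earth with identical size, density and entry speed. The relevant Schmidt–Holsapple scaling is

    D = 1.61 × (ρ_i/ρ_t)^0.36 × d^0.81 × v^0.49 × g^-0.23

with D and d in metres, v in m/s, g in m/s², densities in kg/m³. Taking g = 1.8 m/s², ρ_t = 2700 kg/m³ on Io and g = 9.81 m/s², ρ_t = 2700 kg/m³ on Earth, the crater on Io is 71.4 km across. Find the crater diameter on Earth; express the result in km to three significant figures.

D ≈ 48.3 km

The impactor-only factors (d, v, ρ_i) cancel in the ratio, leaving D_Earth/D_Io = (g_Earth/g_Io)^-0.23 · (ρ_t,Io/ρ_t,Earth)^0.36.
(9.81/1.8)^-0.23 = 5.450^-0.23 = 0.6771
(2700/2700)^0.36 = 1.000^0.36 = 1.000
Ratio = 0.6771 × 1.000 = 0.6771
D_Earth = 0.6771 × 71.4 km = 48.3 km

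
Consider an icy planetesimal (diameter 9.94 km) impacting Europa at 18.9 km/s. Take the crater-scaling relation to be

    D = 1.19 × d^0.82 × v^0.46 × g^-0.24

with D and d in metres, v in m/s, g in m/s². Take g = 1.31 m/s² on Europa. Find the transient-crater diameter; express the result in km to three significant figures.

In SI units: d = 9940 m, v = 18900 m/s.
d^0.82 = 9940^0.82 = 1896
v^0.46 = 18900^0.46 = 92.72
g^-0.24 = 1.31^-0.24 = 0.9372
D = 1.19 × 1896 × 92.72 × 0.9372 = 1.961 × 10^5 m
   = 196.1 km

D ≈ 196 km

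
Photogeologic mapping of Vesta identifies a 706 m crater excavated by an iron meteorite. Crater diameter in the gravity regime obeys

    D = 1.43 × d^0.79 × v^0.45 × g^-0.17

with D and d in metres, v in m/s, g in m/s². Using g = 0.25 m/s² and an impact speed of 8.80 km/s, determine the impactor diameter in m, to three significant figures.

d ≈ 10.8 m

Rearranging for d: d = [D / (1.43 · 8800^0.45 · 0.25^-0.17)]^(1/0.79).
8800^0.45 = 59.57
0.25^-0.17 = 1.266
Denominator = 1.43 × 59.57 × 1.266 = 107.8
D / 107.8 = 706 / 107.8 = 6.549
d = 6.549^(1/0.79) = 6.549^1.2658 = 10.79 m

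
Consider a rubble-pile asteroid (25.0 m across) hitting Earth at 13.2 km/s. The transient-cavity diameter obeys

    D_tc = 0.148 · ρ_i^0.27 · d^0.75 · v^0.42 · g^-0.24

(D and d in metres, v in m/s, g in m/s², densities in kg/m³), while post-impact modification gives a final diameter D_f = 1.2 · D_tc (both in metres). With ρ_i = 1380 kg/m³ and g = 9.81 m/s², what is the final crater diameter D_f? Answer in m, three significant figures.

D_f ≈ 435 m

v = 13200 m/s.
ρ_i^0.27 = 1380^0.27 = 7.043
d^0.75 = 25^0.75 = 11.18
v^0.42 = 13200^0.42 = 53.78
g^-0.24 = 9.81^-0.24 = 0.5781
D_tc = 0.148 × 7.043 × 11.18 × 53.78 × 0.5781 = 362.3 m
D_f = 1.2 × 362.3 = 434.8 m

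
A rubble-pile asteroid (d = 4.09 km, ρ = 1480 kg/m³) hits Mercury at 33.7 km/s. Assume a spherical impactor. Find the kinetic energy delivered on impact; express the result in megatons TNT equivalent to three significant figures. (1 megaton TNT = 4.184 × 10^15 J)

E ≈ 7.20 × 10^6 Mt TNT

d = 4090 m; v = 33700 m/s.
Mass m = (π/6) ρ d³ = (π/6) × 1480 × (4090)³ = 5.302 × 10^13 kg
E = ½ m v² = 0.5 × 5.302 × 10^13 × (33700)² = 3.011 × 10^22 J
   = 3.011 × 10^22 / 4.184×10^15 = 7.196 × 10^6 Mt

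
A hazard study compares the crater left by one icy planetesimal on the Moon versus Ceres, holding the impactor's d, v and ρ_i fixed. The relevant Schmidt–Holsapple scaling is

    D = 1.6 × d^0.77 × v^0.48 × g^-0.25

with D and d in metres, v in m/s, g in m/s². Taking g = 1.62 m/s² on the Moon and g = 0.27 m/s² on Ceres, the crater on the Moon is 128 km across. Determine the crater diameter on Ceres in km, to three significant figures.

All impactor-dependent factors cancel in the ratio, leaving D_Ceres/D_Moon = (g_Ceres/g_Moon)^-0.25.
(0.27/1.62)^-0.25 = 0.1667^-0.25 = 1.565
D_Ceres = 1.565 × 128 km = 200 km

D ≈ 200 km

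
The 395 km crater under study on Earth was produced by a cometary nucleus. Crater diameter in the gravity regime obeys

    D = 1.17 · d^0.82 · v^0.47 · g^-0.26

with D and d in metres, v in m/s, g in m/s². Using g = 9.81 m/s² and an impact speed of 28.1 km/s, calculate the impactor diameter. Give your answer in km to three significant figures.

Rearranging for d: d = [D / (1.17 · 28100^0.47 · 9.81^-0.26)]^(1/0.82).
D = 395000 m.
28100^0.47 = 123.3
9.81^-0.26 = 0.5523
Denominator = 1.17 × 123.3 × 0.5523 = 79.68
D / 79.68 = 395000 / 79.68 = 4957
d = 4957^(1/0.82) = 4957^1.2195 = 32086 m

d ≈ 32.1 km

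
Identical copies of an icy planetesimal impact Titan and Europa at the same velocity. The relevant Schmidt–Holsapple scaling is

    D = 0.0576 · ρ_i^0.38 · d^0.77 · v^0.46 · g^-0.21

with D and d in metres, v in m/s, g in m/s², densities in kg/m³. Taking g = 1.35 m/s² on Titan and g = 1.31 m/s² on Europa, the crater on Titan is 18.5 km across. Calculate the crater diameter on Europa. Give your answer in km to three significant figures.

All impactor-dependent factors cancel in the ratio, leaving D_Europa/D_Titan = (g_Europa/g_Titan)^-0.21.
(1.31/1.35)^-0.21 = 0.9704^-0.21 = 1.006
D_Europa = 1.006 × 18.5 km = 18.6 km

D ≈ 18.6 km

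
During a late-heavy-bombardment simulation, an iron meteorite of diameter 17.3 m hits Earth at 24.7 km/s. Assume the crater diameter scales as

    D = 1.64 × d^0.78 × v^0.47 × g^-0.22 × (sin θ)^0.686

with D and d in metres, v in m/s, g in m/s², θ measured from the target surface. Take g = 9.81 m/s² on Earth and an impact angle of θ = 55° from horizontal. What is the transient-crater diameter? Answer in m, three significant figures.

D ≈ 928 m

In SI units: v = 24700 m/s.
d^0.78 = 17.3^0.78 = 9.240
v^0.47 = 24700^0.47 = 116.0
g^-0.22 = 9.81^-0.22 = 0.6051
(sin 55°)^0.686 = 0.8192^0.686 = 0.8721
D = 1.64 × 9.240 × 116.0 × 0.6051 × 0.8721 = 927.6 m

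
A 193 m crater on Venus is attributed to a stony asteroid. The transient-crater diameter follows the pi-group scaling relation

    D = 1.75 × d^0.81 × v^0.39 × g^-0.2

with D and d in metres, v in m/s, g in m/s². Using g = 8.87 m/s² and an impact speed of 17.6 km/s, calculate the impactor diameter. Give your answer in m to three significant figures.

Rearranging for d: d = [D / (1.75 · 17600^0.39 · 8.87^-0.2)]^(1/0.81).
17600^0.39 = 45.26
8.87^-0.2 = 0.6463
Denominator = 1.75 × 45.26 × 0.6463 = 51.19
D / 51.19 = 193 / 51.19 = 3.770
d = 3.770^(1/0.81) = 3.770^1.2346 = 5.147 m

d ≈ 5.15 m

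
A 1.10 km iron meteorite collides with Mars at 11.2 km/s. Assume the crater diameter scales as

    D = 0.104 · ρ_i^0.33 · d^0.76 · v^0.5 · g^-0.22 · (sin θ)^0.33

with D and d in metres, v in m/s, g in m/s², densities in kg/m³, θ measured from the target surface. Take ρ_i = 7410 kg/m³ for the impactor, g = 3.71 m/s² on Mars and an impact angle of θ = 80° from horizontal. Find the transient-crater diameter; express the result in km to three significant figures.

In SI units: d = 1100 m, v = 11200 m/s.
ρ_i^0.33 = 7410^0.33 = 18.93
d^0.76 = 1100^0.76 = 204.9
v^0.5 = 11200^0.5 = 105.8
g^-0.22 = 3.71^-0.22 = 0.7494
(sin 80°)^0.33 = 0.9848^0.33 = 0.9950
D = 0.104 × 18.93 × 204.9 × 105.8 × 0.7494 × 0.9950 = 31824 m
   = 31.82 km

D ≈ 31.8 km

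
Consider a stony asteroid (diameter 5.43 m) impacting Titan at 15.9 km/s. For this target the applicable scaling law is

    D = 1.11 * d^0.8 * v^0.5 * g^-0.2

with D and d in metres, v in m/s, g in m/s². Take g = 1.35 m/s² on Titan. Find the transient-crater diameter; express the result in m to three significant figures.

In SI units: v = 15900 m/s.
d^0.8 = 5.43^0.8 = 3.871
v^0.5 = 15900^0.5 = 126.1
g^-0.2 = 1.35^-0.2 = 0.9417
D = 1.11 × 3.871 × 126.1 × 0.9417 = 510.2 m

D ≈ 510 m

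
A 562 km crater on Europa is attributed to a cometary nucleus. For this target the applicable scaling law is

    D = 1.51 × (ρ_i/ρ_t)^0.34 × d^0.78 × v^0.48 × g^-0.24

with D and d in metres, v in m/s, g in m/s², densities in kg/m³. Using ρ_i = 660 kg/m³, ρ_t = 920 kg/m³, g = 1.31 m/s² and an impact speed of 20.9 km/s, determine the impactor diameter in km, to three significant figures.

d ≈ 38.2 km

Rearranging for d: d = [D / (1.51 · (660/920)^0.34 · 20900^0.48 · 1.31^-0.24)]^(1/0.78).
D = 562000 m.
(660/920)^0.34 = 0.8932
20900^0.48 = 118.5
1.31^-0.24 = 0.9372
Denominator = 1.51 × 0.8932 × 118.5 × 0.9372 = 149.8
D / 149.8 = 562000 / 149.8 = 3752
d = 3752^(1/0.78) = 3752^1.2821 = 38244 m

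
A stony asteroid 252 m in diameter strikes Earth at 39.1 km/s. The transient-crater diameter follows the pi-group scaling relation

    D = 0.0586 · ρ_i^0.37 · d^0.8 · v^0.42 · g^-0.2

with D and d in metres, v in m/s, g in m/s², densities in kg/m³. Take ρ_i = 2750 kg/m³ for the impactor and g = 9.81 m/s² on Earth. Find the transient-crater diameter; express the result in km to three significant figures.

In SI units: v = 39100 m/s.
ρ_i^0.37 = 2750^0.37 = 18.73
d^0.8 = 252^0.8 = 83.39
v^0.42 = 39100^0.42 = 84.86
g^-0.2 = 9.81^-0.2 = 0.6334
D = 0.0586 × 18.73 × 83.39 × 84.86 × 0.6334 = 4920 m
   = 4.920 km

D ≈ 4.92 km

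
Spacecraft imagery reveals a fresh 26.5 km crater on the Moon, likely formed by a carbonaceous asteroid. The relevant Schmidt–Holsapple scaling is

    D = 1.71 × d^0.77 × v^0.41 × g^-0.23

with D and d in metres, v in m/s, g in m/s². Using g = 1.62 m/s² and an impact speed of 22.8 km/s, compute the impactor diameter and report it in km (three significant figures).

Rearranging for d: d = [D / (1.71 · 22800^0.41 · 1.62^-0.23)]^(1/0.77).
D = 26500 m.
22800^0.41 = 61.20
1.62^-0.23 = 0.8950
Denominator = 1.71 × 61.20 × 0.8950 = 93.66
D / 93.66 = 26500 / 93.66 = 282.9
d = 282.9^(1/0.77) = 282.9^1.2987 = 1527 m

d ≈ 1.53 km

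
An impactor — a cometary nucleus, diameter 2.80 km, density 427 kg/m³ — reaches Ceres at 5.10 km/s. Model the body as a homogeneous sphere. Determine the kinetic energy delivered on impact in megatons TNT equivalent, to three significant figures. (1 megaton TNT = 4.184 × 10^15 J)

d = 2800 m; v = 5100 m/s.
Mass m = (π/6) ρ d³ = (π/6) × 427 × (2800)³ = 4.908 × 10^12 kg
E = ½ m v² = 0.5 × 4.908 × 10^12 × (5100)² = 6.383 × 10^19 J
   = 6.383 × 10^19 / 4.184×10^15 = 15256 Mt

E ≈ 15300 Mt TNT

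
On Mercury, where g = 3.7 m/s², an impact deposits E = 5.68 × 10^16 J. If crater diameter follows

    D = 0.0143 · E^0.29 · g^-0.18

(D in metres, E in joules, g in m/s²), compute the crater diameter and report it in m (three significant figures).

D ≈ 816 m

E^0.29 = (5.68 × 10^16)^0.29 = 7.224 × 10^4
g^-0.18 = 3.7^-0.18 = 0.7902
D = 0.0143 × 7.224 × 10^4 × 0.7902 = 816.3 m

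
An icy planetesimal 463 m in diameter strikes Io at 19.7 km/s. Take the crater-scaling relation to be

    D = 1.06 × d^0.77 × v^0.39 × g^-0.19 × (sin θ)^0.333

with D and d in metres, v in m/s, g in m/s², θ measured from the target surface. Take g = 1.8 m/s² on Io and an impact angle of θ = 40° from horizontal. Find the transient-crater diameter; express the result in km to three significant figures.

In SI units: v = 19700 m/s.
d^0.77 = 463^0.77 = 112.8
v^0.39 = 19700^0.39 = 47.30
g^-0.19 = 1.8^-0.19 = 0.8943
(sin 40°)^0.333 = 0.6428^0.333 = 0.8632
D = 1.06 × 112.8 × 47.30 × 0.8943 × 0.8632 = 4366 m
   = 4.366 km

D ≈ 4.37 km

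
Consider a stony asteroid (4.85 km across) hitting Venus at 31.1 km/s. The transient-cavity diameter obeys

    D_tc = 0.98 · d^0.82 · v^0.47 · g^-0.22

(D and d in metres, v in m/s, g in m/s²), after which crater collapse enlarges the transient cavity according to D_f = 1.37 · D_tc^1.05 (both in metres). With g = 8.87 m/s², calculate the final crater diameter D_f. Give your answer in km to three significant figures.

In SI: d = 4850 m, v = 31100 m/s.
d^0.82 = 4850^0.82 = 1053
v^0.47 = 31100^0.47 = 129.3
g^-0.22 = 8.87^-0.22 = 0.6187
D_tc = 0.98 × 1053 × 129.3 × 0.6187 = 82550 m
D_f = 1.37 × (82550)^1.05 = 1.992 × 10^5 m
     = 199.2 km

D_f ≈ 199 km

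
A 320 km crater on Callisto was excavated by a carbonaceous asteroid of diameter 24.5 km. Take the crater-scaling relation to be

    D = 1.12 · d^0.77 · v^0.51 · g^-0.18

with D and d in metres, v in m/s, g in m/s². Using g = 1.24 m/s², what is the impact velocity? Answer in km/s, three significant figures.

v ≈ 12.7 km/s

Rearranging for v: v = [D / (1.12 · 24500^0.77 · 1.24^-0.18)]^(1/0.51).
D = 320000 m.
24500^0.77 = 2397
1.24^-0.18 = 0.9620
Denominator = 1.12 × 2397 × 0.9620 = 2583
D / 2583 = 320000 / 2583 = 123.9
v = 123.9^(1/0.51) = 123.9^1.9608 = 12708 m/s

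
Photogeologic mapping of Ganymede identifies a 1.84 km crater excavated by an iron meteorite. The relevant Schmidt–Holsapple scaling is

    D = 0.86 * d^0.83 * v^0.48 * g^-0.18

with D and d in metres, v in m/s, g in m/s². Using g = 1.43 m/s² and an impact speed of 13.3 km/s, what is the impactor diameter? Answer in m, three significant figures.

d ≈ 45.8 m

Rearranging for d: d = [D / (0.86 · 13300^0.48 · 1.43^-0.18)]^(1/0.83).
D = 1840 m.
13300^0.48 = 95.38
1.43^-0.18 = 0.9376
Denominator = 0.86 × 95.38 × 0.9376 = 76.91
D / 76.91 = 1840 / 76.91 = 23.92
d = 23.92^(1/0.83) = 23.92^1.2048 = 45.83 m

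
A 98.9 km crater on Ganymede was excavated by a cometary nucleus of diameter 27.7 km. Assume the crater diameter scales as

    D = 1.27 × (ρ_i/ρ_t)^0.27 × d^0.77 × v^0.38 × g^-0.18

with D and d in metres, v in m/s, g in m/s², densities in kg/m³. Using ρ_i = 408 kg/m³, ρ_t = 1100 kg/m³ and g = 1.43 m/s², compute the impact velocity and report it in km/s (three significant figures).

Rearranging for v: v = [D / (1.27 · (408/1100)^0.27 · 27700^0.77 · 1.43^-0.18)]^(1/0.38).
D = 98900 m.
(408/1100)^0.27 = 0.7651
27700^0.77 = 2635
1.43^-0.18 = 0.9376
Denominator = 1.27 × 0.7651 × 2635 × 0.9376 = 2401
D / 2401 = 98900 / 2401 = 41.19
v = 41.19^(1/0.38) = 41.19^2.6316 = 17762 m/s

v ≈ 17.8 km/s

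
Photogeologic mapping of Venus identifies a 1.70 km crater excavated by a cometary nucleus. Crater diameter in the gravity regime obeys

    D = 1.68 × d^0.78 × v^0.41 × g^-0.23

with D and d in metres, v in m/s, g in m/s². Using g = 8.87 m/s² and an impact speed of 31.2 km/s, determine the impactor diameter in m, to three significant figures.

Rearranging for d: d = [D / (1.68 · 31200^0.41 · 8.87^-0.23)]^(1/0.78).
D = 1700 m.
31200^0.41 = 69.60
8.87^-0.23 = 0.6053
Denominator = 1.68 × 69.60 × 0.6053 = 70.78
D / 70.78 = 1700 / 70.78 = 24.02
d = 24.02^(1/0.78) = 24.02^1.2821 = 58.89 m

d ≈ 58.9 m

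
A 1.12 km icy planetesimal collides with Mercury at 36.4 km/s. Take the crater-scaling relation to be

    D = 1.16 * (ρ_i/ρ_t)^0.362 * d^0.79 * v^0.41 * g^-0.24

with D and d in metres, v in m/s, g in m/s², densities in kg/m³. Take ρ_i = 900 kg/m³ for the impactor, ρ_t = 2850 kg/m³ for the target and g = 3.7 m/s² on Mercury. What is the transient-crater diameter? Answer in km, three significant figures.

D ≈ 10.6 km

In SI units: d = 1120 m, v = 36400 m/s.
(ρ_i/ρ_t)^0.362 = (900/2850)^0.362 = 0.6588
d^0.79 = 1120^0.79 = 256.4
v^0.41 = 36400^0.41 = 74.14
g^-0.24 = 3.7^-0.24 = 0.7305
D = 1.16 × 0.6588 × 256.4 × 74.14 × 0.7305 = 10612 m
   = 10.61 km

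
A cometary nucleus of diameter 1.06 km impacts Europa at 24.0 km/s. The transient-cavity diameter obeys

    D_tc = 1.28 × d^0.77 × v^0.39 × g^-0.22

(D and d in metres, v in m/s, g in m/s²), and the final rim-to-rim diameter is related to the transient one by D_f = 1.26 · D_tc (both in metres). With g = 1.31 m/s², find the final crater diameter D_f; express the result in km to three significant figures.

In SI: d = 1060 m, v = 24000 m/s.
d^0.77 = 1060^0.77 = 213.5
v^0.39 = 24000^0.39 = 51.08
g^-0.22 = 1.31^-0.22 = 0.9423
D_tc = 1.28 × 213.5 × 51.08 × 0.9423 = 13150 m
D_f = 1.26 × 13150 = 16569 m
     = 16.57 km

D_f ≈ 16.6 km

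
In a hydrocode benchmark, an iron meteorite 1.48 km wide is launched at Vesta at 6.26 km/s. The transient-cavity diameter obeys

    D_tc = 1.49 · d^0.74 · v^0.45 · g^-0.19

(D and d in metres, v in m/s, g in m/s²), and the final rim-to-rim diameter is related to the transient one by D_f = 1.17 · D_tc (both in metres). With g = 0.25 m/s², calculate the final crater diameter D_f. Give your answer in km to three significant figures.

In SI: d = 1480 m, v = 6260 m/s.
d^0.74 = 1480^0.74 = 221.8
v^0.45 = 6260^0.45 = 51.10
g^-0.19 = 0.25^-0.19 = 1.301
D_tc = 1.49 × 221.8 × 51.10 × 1.301 = 21970 m
D_f = 1.17 × 21970 = 25705 m
     = 25.70 km

D_f ≈ 25.7 km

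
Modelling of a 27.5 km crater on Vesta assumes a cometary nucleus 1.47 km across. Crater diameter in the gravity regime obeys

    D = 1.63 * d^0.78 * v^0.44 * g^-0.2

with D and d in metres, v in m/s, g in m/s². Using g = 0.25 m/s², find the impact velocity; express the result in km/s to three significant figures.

Rearranging for v: v = [D / (1.63 · 1470^0.78 · 0.25^-0.2)]^(1/0.44).
D = 27500 m.
1470^0.78 = 295.5
0.25^-0.2 = 1.320
Denominator = 1.63 × 295.5 × 1.320 = 635.8
D / 635.8 = 27500 / 635.8 = 43.25
v = 43.25^(1/0.44) = 43.25^2.2727 = 5225 m/s

v ≈ 5.23 km/s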